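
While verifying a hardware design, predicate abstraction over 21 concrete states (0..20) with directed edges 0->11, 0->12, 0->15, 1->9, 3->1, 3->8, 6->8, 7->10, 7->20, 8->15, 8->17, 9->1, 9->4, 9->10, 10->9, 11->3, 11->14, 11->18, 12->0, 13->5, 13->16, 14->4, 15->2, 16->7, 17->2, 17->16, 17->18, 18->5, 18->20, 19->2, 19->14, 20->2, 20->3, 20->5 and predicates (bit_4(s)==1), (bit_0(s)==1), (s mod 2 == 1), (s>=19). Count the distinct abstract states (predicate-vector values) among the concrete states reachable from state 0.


BFS from 0:
Concrete reachable: {0, 1, 2, 3, 4, 5, 7, 8, 9, 10, 11, 12, 14, 15, 16, 17, 18, 20}
Abstract via predicates (bit_4(s)==1), (bit_0(s)==1), (s mod 2 == 1), (s>=19):
  (0,0,0,0) <- {0, 2, 4, 8, 10, 12, 14}
  (0,1,1,0) <- {1, 3, 5, 7, 9, 11, 15}
  (1,0,0,0) <- {16, 18}
  (1,0,0,1) <- {20}
  (1,1,1,0) <- {17}
Distinct abstract states = 5

5


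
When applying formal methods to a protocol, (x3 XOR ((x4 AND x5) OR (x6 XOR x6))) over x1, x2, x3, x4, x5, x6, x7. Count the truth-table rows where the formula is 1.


Formula: (x3 XOR ((x4 AND x5) OR (x6 XOR x6))) over 7 vars (128 rows)
Evaluate each row (x1, x2, x3, x4, x5, x6, x7 as bits, MSB first):
  row 0 [0000000]: (0 XOR ((0 AND 0) OR (0 XOR 0))) -> 0
  row 1 [0000001]: (0 XOR ((0 AND 0) OR (0 XOR 0))) -> 0
  row 2 [0000010]: (0 XOR ((0 AND 0) OR (1 XOR 1))) -> 0
  row 3 [0000011]: (0 XOR ((0 AND 0) OR (1 XOR 1))) -> 0
  row 4 [0000100]: (0 XOR ((0 AND 1) OR (0 XOR 0))) -> 0
  (every remaining row is evaluated the same way; all 128 results are listed next)
Full result column, 8 rows per line (x1,x2,x3,x4 fixed per line; x5,x6,x7 runs 000..111 left to right):
  rows 0-7 [x1,x2,x3,x4=0000]: 00000000  (ones: 0)
  rows 8-15 [x1,x2,x3,x4=0001]: 00001111  (ones: 4)
  rows 16-23 [x1,x2,x3,x4=0010]: 11111111  (ones: 8)
  rows 24-31 [x1,x2,x3,x4=0011]: 11110000  (ones: 4)
  rows 32-39 [x1,x2,x3,x4=0100]: 00000000  (ones: 0)
  rows 40-47 [x1,x2,x3,x4=0101]: 00001111  (ones: 4)
  rows 48-55 [x1,x2,x3,x4=0110]: 11111111  (ones: 8)
  rows 56-63 [x1,x2,x3,x4=0111]: 11110000  (ones: 4)
  rows 64-71 [x1,x2,x3,x4=1000]: 00000000  (ones: 0)
  rows 72-79 [x1,x2,x3,x4=1001]: 00001111  (ones: 4)
  rows 80-87 [x1,x2,x3,x4=1010]: 11111111  (ones: 8)
  rows 88-95 [x1,x2,x3,x4=1011]: 11110000  (ones: 4)
  rows 96-103 [x1,x2,x3,x4=1100]: 00000000  (ones: 0)
  rows 104-111 [x1,x2,x3,x4=1101]: 00001111  (ones: 4)
  rows 112-119 [x1,x2,x3,x4=1110]: 11111111  (ones: 8)
  rows 120-127 [x1,x2,x3,x4=1111]: 11110000  (ones: 4)
Count of 1-rows = 0+4+8+4+0+4+8+4+0+4+8+4+0+4+8+4 = 64

64


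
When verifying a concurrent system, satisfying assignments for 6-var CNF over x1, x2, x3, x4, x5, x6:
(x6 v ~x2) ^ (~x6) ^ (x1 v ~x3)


CNF with 3 clauses over 6 vars (64 assignments).
An assignment satisfies CNF iff every clause has >=1 true literal.
Check each row (bits = x1,x2,x3,x4,x5,x6; clause T/F shown):
  row 0 [000000]: clauses=TTT -> 1
  row 1 [000001]: clauses=TFT -> 0
  row 2 [000010]: clauses=TTT -> 1
  row 3 [000011]: clauses=TFT -> 0
  row 4 [000100]: clauses=TTT -> 1
  (every remaining row is evaluated the same way; all 64 results are listed next)
Full result column, 8 rows per line (x1,x2,x3 fixed per line; x4,x5,x6 runs 000..111 left to right):
  rows 0-7 [x1,x2,x3=000]: 10101010  (ones: 4)
  rows 8-15 [x1,x2,x3=001]: 00000000  (ones: 0)
  rows 16-23 [x1,x2,x3=010]: 00000000  (ones: 0)
  rows 24-31 [x1,x2,x3=011]: 00000000  (ones: 0)
  rows 32-39 [x1,x2,x3=100]: 10101010  (ones: 4)
  rows 40-47 [x1,x2,x3=101]: 10101010  (ones: 4)
  rows 48-55 [x1,x2,x3=110]: 00000000  (ones: 0)
  rows 56-63 [x1,x2,x3=111]: 00000000  (ones: 0)
Satisfying assignments = 4+0+0+0+4+4+0+0 = 12

12


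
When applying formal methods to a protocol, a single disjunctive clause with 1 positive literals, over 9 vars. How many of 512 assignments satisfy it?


Step 1: Total=2^9=512
Step 2: Unsat when all 1 false: 2^8=256
Step 3: Sat=512-256=256

256


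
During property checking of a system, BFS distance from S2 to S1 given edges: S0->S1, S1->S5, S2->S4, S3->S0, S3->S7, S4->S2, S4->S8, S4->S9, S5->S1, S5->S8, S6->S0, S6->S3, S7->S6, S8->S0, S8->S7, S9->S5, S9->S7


BFS layer-by-layer from S2:
  dist 0: {S2}
  dist 1: {S4}
  dist 2: {S8, S9}
  dist 3: {S0, S5, S7}
  dist 4: {S1, S6}
  -> S1 reached at distance 4
Shortest path length = 4

4


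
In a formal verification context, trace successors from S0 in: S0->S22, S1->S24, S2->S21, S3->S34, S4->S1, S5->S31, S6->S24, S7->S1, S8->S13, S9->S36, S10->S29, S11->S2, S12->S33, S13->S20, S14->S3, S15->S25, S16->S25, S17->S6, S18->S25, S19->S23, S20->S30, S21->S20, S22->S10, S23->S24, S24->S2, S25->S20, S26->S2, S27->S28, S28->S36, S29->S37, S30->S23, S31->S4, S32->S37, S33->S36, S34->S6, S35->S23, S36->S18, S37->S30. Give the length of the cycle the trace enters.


Trace from S0 until a state repeats:
  S0 -> S22 -> S10 -> S29 -> S37 -> S30 -> S23 -> S24 -> S2 -> S21 -> S20 -> S30
S30 first seen at step 5, revisited at step 11.
Cycle length = 11 - 5 = 6

6


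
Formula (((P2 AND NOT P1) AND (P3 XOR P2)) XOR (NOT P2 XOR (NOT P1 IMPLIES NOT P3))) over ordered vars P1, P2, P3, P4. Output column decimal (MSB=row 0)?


Formula: (((P2 AND NOT P1) AND (P3 XOR P2)) XOR (NOT P2 XOR (NOT P1 IMPLIES NOT P3))) over P1, P2, P3, P4 (16 rows)
Evaluate each row (bits = P1,P2,P3,P4, MSB first):
  row 0 [0000]: (((0 AND NOT 0) AND (0 XOR 0)) XOR (NOT 0 XOR (NOT 0 IMPLIES NOT 0))) -> 0
  row 1 [0001]: (((0 AND NOT 0) AND (0 XOR 0)) XOR (NOT 0 XOR (NOT 0 IMPLIES NOT 0))) -> 0
  row 2 [0010]: (((0 AND NOT 0) AND (1 XOR 0)) XOR (NOT 0 XOR (NOT 0 IMPLIES NOT 1))) -> 1
  row 3 [0011]: (((0 AND NOT 0) AND (1 XOR 0)) XOR (NOT 0 XOR (NOT 0 IMPLIES NOT 1))) -> 1
  row 4 [0100]: (((1 AND NOT 0) AND (0 XOR 1)) XOR (NOT 1 XOR (NOT 0 IMPLIES NOT 0))) -> 0
  row 5 [0101]: (((1 AND NOT 0) AND (0 XOR 1)) XOR (NOT 1 XOR (NOT 0 IMPLIES NOT 0))) -> 0
  row 6 [0110]: (((1 AND NOT 0) AND (1 XOR 1)) XOR (NOT 1 XOR (NOT 0 IMPLIES NOT 1))) -> 0
  row 7 [0111]: (((1 AND NOT 0) AND (1 XOR 1)) XOR (NOT 1 XOR (NOT 0 IMPLIES NOT 1))) -> 0
  row 8 [1000]: (((0 AND NOT 1) AND (0 XOR 0)) XOR (NOT 0 XOR (NOT 1 IMPLIES NOT 0))) -> 0
  row 9 [1001]: (((0 AND NOT 1) AND (0 XOR 0)) XOR (NOT 0 XOR (NOT 1 IMPLIES NOT 0))) -> 0
  row 10 [1010]: (((0 AND NOT 1) AND (1 XOR 0)) XOR (NOT 0 XOR (NOT 1 IMPLIES NOT 1))) -> 0
  row 11 [1011]: (((0 AND NOT 1) AND (1 XOR 0)) XOR (NOT 0 XOR (NOT 1 IMPLIES NOT 1))) -> 0
  row 12 [1100]: (((1 AND NOT 1) AND (0 XOR 1)) XOR (NOT 1 XOR (NOT 1 IMPLIES NOT 0))) -> 1
  row 13 [1101]: (((1 AND NOT 1) AND (0 XOR 1)) XOR (NOT 1 XOR (NOT 1 IMPLIES NOT 0))) -> 1
  row 14 [1110]: (((1 AND NOT 1) AND (1 XOR 1)) XOR (NOT 1 XOR (NOT 1 IMPLIES NOT 1))) -> 1
  row 15 [1111]: (((1 AND NOT 1) AND (1 XOR 1)) XOR (NOT 1 XOR (NOT 1 IMPLIES NOT 1))) -> 1
Full result column, 4 rows per line (P1,P2 fixed per line; P3,P4 runs 00..11 left to right):
  rows 0-3 [P1,P2=00]: 0011  = hex 3
  rows 4-7 [P1,P2=01]: 0000  = hex 0
  rows 8-11 [P1,P2=10]: 0000  = hex 0
  rows 12-15 [P1,P2=11]: 1111  = hex F
Output column (row 0 .. row 15) = 0011000000001111
Output column grouped in 4s = 0011 0000 0000 1111 = 0x300F
Convert to decimal digit by digit (value = value*16 + digit):
  3 -> 3
  3*16 + 0 = 48
  48*16 + 0 = 768
  768*16 + 15 (F) = 12303
Decimal = 12303

12303


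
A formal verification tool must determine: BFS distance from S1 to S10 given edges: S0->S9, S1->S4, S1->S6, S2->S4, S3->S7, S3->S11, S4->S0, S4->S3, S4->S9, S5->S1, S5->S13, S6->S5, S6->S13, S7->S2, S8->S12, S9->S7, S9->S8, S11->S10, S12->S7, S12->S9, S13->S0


BFS layer-by-layer from S1:
  dist 0: {S1}
  dist 1: {S4, S6}
  dist 2: {S0, S3, S5, S9, S13}
  dist 3: {S7, S8, S11}
  dist 4: {S2, S10, S12}
  -> S10 reached at distance 4
Shortest path length = 4

4


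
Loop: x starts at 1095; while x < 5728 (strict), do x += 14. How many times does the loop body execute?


Step 1: x goes from 1095 toward 5728 by 14; the body runs while x<5728, so iterations = ceil((bound-start)/step)
Step 2: Distance=4633
Step 3: ceil(4633/14)=331

331


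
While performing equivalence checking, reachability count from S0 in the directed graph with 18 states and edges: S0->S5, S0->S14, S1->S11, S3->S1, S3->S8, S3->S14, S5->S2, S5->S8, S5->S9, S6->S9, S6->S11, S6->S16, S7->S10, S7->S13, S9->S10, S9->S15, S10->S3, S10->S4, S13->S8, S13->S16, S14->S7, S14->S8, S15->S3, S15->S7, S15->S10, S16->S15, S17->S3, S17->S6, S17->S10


BFS from S0:
  layer 0: {S0}
  layer 1: {S5, S14}
  layer 2: {S2, S7, S8, S9}
  layer 3: {S10, S13, S15}
  layer 4: {S3, S4, S16}
  layer 5: {S1}
  layer 6: {S11}
Reachable set: {S0, S1, S2, S3, S4, S5, S7, S8, S9, S10, S11, S13, S14, S15, S16}
Count = 15

15


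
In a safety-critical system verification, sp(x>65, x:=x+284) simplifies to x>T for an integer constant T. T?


Formula: sp(P, x:=E) = exists old_x. (x = E[old_x/x]) AND P[old_x/x] (old_x is the value of x before the assignment; eliminate old_x by solving x = E[old_x/x] for old_x)
Step 1: Precondition P: x>65, i.e. old_x > 65
Step 2: Assignment gives x = old_x + 284, so old_x = x - 284
Step 3: Substitute into P: x - 284 > 65
Step 4: Simplify: x > 65+284 = 349

349


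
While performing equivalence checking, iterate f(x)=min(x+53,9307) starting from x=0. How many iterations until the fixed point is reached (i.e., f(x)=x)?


Step 1: x=0, cap=9307, increment=53
Step 2: x grows by 53 each step until capped at 9307; fixed point is x=9307
Step 3: iterations = ceil(9307/53) = 176

176


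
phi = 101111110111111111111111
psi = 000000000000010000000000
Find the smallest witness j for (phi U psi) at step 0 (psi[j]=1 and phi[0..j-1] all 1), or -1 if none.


(phi U psi) at 0: need smallest j with psi[j]=1 and phi[i]=1 for all i in [0,j).
Scan from step 0:
  step 0: phi=1, psi=0 -> continue
  step 1: phi=0 -> phi-prefix broken from here
  step 13: psi=1 but phi already failed -> not a witness
  end of trace: no witness -> -1
Witness step = -1

-1


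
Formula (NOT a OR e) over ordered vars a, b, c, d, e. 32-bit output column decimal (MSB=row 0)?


Formula: (NOT a OR e) over a, b, c, d, e (32 rows)
Evaluate each row (bits = a,b,c,d,e, MSB first):
  row 0 [00000]: (NOT 0 OR 0) -> 1
  row 1 [00001]: (NOT 0 OR 1) -> 1
  row 2 [00010]: (NOT 0 OR 0) -> 1
  row 3 [00011]: (NOT 0 OR 1) -> 1
  row 4 [00100]: (NOT 0 OR 0) -> 1
  row 5 [00101]: (NOT 0 OR 1) -> 1
  row 6 [00110]: (NOT 0 OR 0) -> 1
  row 7 [00111]: (NOT 0 OR 1) -> 1
  row 8 [01000]: (NOT 0 OR 0) -> 1
  row 9 [01001]: (NOT 0 OR 1) -> 1
  row 10 [01010]: (NOT 0 OR 0) -> 1
  row 11 [01011]: (NOT 0 OR 1) -> 1
  row 12 [01100]: (NOT 0 OR 0) -> 1
  row 13 [01101]: (NOT 0 OR 1) -> 1
  row 14 [01110]: (NOT 0 OR 0) -> 1
  row 15 [01111]: (NOT 0 OR 1) -> 1
  row 16 [10000]: (NOT 1 OR 0) -> 0
  row 17 [10001]: (NOT 1 OR 1) -> 1
  row 18 [10010]: (NOT 1 OR 0) -> 0
  row 19 [10011]: (NOT 1 OR 1) -> 1
  row 20 [10100]: (NOT 1 OR 0) -> 0
  row 21 [10101]: (NOT 1 OR 1) -> 1
  row 22 [10110]: (NOT 1 OR 0) -> 0
  row 23 [10111]: (NOT 1 OR 1) -> 1
  row 24 [11000]: (NOT 1 OR 0) -> 0
  row 25 [11001]: (NOT 1 OR 1) -> 1
  row 26 [11010]: (NOT 1 OR 0) -> 0
  row 27 [11011]: (NOT 1 OR 1) -> 1
  row 28 [11100]: (NOT 1 OR 0) -> 0
  row 29 [11101]: (NOT 1 OR 1) -> 1
  row 30 [11110]: (NOT 1 OR 0) -> 0
  row 31 [11111]: (NOT 1 OR 1) -> 1
Full result column, 4 rows per line (a,b,c fixed per line; d,e runs 00..11 left to right):
  rows 0-3 [a,b,c=000]: 1111  = hex F
  rows 4-7 [a,b,c=001]: 1111  = hex F
  rows 8-11 [a,b,c=010]: 1111  = hex F
  rows 12-15 [a,b,c=011]: 1111  = hex F
  rows 16-19 [a,b,c=100]: 0101  = hex 5
  rows 20-23 [a,b,c=101]: 0101  = hex 5
  rows 24-27 [a,b,c=110]: 0101  = hex 5
  rows 28-31 [a,b,c=111]: 0101  = hex 5
Output column (row 0 .. row 31) = 11111111111111110101010101010101
Output column grouped in 4s = 1111 1111 1111 1111 0101 0101 0101 0101 = 0xFFFF5555
Convert to decimal digit by digit (value = value*16 + digit):
  F -> 15
  15*16 + 15 (F) = 255
  255*16 + 15 (F) = 4095
  4095*16 + 15 (F) = 65535
  65535*16 + 5 = 1048565
  1048565*16 + 5 = 16777045
  16777045*16 + 5 = 268432725
  268432725*16 + 5 = 4294923605
Decimal = 4294923605

4294923605


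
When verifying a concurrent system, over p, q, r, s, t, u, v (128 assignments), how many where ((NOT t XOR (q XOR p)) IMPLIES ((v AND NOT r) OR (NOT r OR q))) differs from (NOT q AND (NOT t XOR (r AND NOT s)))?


F1 = ((NOT t XOR (q XOR p)) IMPLIES ((v AND NOT r) OR (NOT r OR q)))
F2 = (NOT q AND (NOT t XOR (r AND NOT s)))
Evaluate both on each of 128 rows (bits = p,q,r,s,t,u,v):
  row 0 [0000000]: F1=1 F2=1 -> 0
  row 1 [0000001]: F1=1 F2=1 -> 0
  row 2 [0000010]: F1=1 F2=1 -> 0
  row 3 [0000011]: F1=1 F2=1 -> 0
  row 4 [0000100]: F1=1 F2=0 (differ) -> 1
  (every remaining row is evaluated the same way; all 128 results are listed next)
Full result column, 8 rows per line (p,q,r,s fixed per line; t,u,v runs 000..111 left to right):
  rows 0-7 [p,q,r,s=0000]: 00001111  (ones: 4)
  rows 8-15 [p,q,r,s=0001]: 00001111  (ones: 4)
  rows 16-23 [p,q,r,s=0010]: 00000000  (ones: 0)
  rows 24-31 [p,q,r,s=0011]: 11111111  (ones: 8)
  rows 32-39 [p,q,r,s=0100]: 11111111  (ones: 8)
  rows 40-47 [p,q,r,s=0101]: 11111111  (ones: 8)
  rows 48-55 [p,q,r,s=0110]: 11111111  (ones: 8)
  rows 56-63 [p,q,r,s=0111]: 11111111  (ones: 8)
  rows 64-71 [p,q,r,s=1000]: 00001111  (ones: 4)
  rows 72-79 [p,q,r,s=1001]: 00001111  (ones: 4)
  rows 80-87 [p,q,r,s=1010]: 11111111  (ones: 8)
  rows 88-95 [p,q,r,s=1011]: 00000000  (ones: 0)
  rows 96-103 [p,q,r,s=1100]: 11111111  (ones: 8)
  rows 104-111 [p,q,r,s=1101]: 11111111  (ones: 8)
  rows 112-119 [p,q,r,s=1110]: 11111111  (ones: 8)
  rows 120-127 [p,q,r,s=1111]: 11111111  (ones: 8)
Disagreements = 4+4+0+8+8+8+8+8+4+4+8+0+8+8+8+8 = 96

96


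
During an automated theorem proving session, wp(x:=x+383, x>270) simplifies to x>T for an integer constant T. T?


Formula: wp(x:=E, P) = P[E/x] (substitute E for x in postcondition)
Step 1: Postcondition: x>270
Step 2: Substitute x+383 for x: x+383>270
Step 3: Solve for x: x > 270-383 = -113

-113


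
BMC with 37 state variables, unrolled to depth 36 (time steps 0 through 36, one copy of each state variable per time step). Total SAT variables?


BMC unrolls to depth k, creating one copy of each state var for steps 0..k.
Step count = 36 + 1 = 37 (steps 0 through 36)
Vars per step = 37
Total = 37 * 37 = 1369

1369


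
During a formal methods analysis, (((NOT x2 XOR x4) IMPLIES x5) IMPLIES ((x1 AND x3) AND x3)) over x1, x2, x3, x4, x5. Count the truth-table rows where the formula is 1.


Formula: (((NOT x2 XOR x4) IMPLIES x5) IMPLIES ((x1 AND x3) AND x3)) over 5 vars (32 rows)
Evaluate each row (x1, x2, x3, x4, x5 as bits, MSB first):
  row 0 [00000]: (((NOT 0 XOR 0) IMPLIES 0) IMPLIES ((0 AND 0) AND 0)) -> 1
  row 1 [00001]: (((NOT 0 XOR 0) IMPLIES 1) IMPLIES ((0 AND 0) AND 0)) -> 0
  row 2 [00010]: (((NOT 0 XOR 1) IMPLIES 0) IMPLIES ((0 AND 0) AND 0)) -> 0
  row 3 [00011]: (((NOT 0 XOR 1) IMPLIES 1) IMPLIES ((0 AND 0) AND 0)) -> 0
  row 4 [00100]: (((NOT 0 XOR 0) IMPLIES 0) IMPLIES ((0 AND 1) AND 1)) -> 1
  row 5 [00101]: (((NOT 0 XOR 0) IMPLIES 1) IMPLIES ((0 AND 1) AND 1)) -> 0
  row 6 [00110]: (((NOT 0 XOR 1) IMPLIES 0) IMPLIES ((0 AND 1) AND 1)) -> 0
  row 7 [00111]: (((NOT 0 XOR 1) IMPLIES 1) IMPLIES ((0 AND 1) AND 1)) -> 0
  row 8 [01000]: (((NOT 1 XOR 0) IMPLIES 0) IMPLIES ((0 AND 0) AND 0)) -> 0
  row 9 [01001]: (((NOT 1 XOR 0) IMPLIES 1) IMPLIES ((0 AND 0) AND 0)) -> 0
  row 10 [01010]: (((NOT 1 XOR 1) IMPLIES 0) IMPLIES ((0 AND 0) AND 0)) -> 1
  row 11 [01011]: (((NOT 1 XOR 1) IMPLIES 1) IMPLIES ((0 AND 0) AND 0)) -> 0
  row 12 [01100]: (((NOT 1 XOR 0) IMPLIES 0) IMPLIES ((0 AND 1) AND 1)) -> 0
  row 13 [01101]: (((NOT 1 XOR 0) IMPLIES 1) IMPLIES ((0 AND 1) AND 1)) -> 0
  row 14 [01110]: (((NOT 1 XOR 1) IMPLIES 0) IMPLIES ((0 AND 1) AND 1)) -> 1
  row 15 [01111]: (((NOT 1 XOR 1) IMPLIES 1) IMPLIES ((0 AND 1) AND 1)) -> 0
  row 16 [10000]: (((NOT 0 XOR 0) IMPLIES 0) IMPLIES ((1 AND 0) AND 0)) -> 1
  row 17 [10001]: (((NOT 0 XOR 0) IMPLIES 1) IMPLIES ((1 AND 0) AND 0)) -> 0
  row 18 [10010]: (((NOT 0 XOR 1) IMPLIES 0) IMPLIES ((1 AND 0) AND 0)) -> 0
  row 19 [10011]: (((NOT 0 XOR 1) IMPLIES 1) IMPLIES ((1 AND 0) AND 0)) -> 0
  row 20 [10100]: (((NOT 0 XOR 0) IMPLIES 0) IMPLIES ((1 AND 1) AND 1)) -> 1
  row 21 [10101]: (((NOT 0 XOR 0) IMPLIES 1) IMPLIES ((1 AND 1) AND 1)) -> 1
  row 22 [10110]: (((NOT 0 XOR 1) IMPLIES 0) IMPLIES ((1 AND 1) AND 1)) -> 1
  row 23 [10111]: (((NOT 0 XOR 1) IMPLIES 1) IMPLIES ((1 AND 1) AND 1)) -> 1
  row 24 [11000]: (((NOT 1 XOR 0) IMPLIES 0) IMPLIES ((1 AND 0) AND 0)) -> 0
  row 25 [11001]: (((NOT 1 XOR 0) IMPLIES 1) IMPLIES ((1 AND 0) AND 0)) -> 0
  row 26 [11010]: (((NOT 1 XOR 1) IMPLIES 0) IMPLIES ((1 AND 0) AND 0)) -> 1
  row 27 [11011]: (((NOT 1 XOR 1) IMPLIES 1) IMPLIES ((1 AND 0) AND 0)) -> 0
  row 28 [11100]: (((NOT 1 XOR 0) IMPLIES 0) IMPLIES ((1 AND 1) AND 1)) -> 1
  row 29 [11101]: (((NOT 1 XOR 0) IMPLIES 1) IMPLIES ((1 AND 1) AND 1)) -> 1
  row 30 [11110]: (((NOT 1 XOR 1) IMPLIES 0) IMPLIES ((1 AND 1) AND 1)) -> 1
  row 31 [11111]: (((NOT 1 XOR 1) IMPLIES 1) IMPLIES ((1 AND 1) AND 1)) -> 1
Full result column, 8 rows per line (x1,x2 fixed per line; x3,x4,x5 runs 000..111 left to right):
  rows 0-7 [x1,x2=00]: 10001000  (ones: 2)
  rows 8-15 [x1,x2=01]: 00100010  (ones: 2)
  rows 16-23 [x1,x2=10]: 10001111  (ones: 5)
  rows 24-31 [x1,x2=11]: 00101111  (ones: 5)
Count of 1-rows = 2+2+5+5 = 14

14


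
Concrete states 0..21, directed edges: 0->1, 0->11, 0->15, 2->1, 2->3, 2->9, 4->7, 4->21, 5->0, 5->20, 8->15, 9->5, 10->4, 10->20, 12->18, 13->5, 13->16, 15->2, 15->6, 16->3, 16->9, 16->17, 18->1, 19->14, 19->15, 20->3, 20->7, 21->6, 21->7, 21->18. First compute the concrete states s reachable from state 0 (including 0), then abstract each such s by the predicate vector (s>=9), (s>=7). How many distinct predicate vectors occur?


BFS from 0:
Concrete reachable: {0, 1, 2, 3, 5, 6, 7, 9, 11, 15, 20}
Abstract via predicates (s>=9), (s>=7):
  (0,0) <- {0, 1, 2, 3, 5, 6}
  (0,1) <- {7}
  (1,1) <- {9, 11, 15, 20}
Distinct abstract states = 3

3


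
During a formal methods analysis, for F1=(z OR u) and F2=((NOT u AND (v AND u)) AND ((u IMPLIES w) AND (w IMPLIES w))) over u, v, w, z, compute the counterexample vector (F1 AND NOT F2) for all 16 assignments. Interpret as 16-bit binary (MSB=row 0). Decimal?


F1 = (z OR u)
F2 = ((NOT u AND (v AND u)) AND ((u IMPLIES w) AND (w IMPLIES w)))
Counterexample to F1=>F2 is where F1=1 and F2=0.
Evaluate each row (bits = u,v,w,z, MSB first):
  row 0 [0000]: F1=0 F2=0 -> F1&~F2 -> 0
  row 1 [0001]: F1=1 F2=0 -> F1&~F2 -> 1
  row 2 [0010]: F1=0 F2=0 -> F1&~F2 -> 0
  row 3 [0011]: F1=1 F2=0 -> F1&~F2 -> 1
  row 4 [0100]: F1=0 F2=0 -> F1&~F2 -> 0
  row 5 [0101]: F1=1 F2=0 -> F1&~F2 -> 1
  row 6 [0110]: F1=0 F2=0 -> F1&~F2 -> 0
  row 7 [0111]: F1=1 F2=0 -> F1&~F2 -> 1
  row 8 [1000]: F1=1 F2=0 -> F1&~F2 -> 1
  row 9 [1001]: F1=1 F2=0 -> F1&~F2 -> 1
  row 10 [1010]: F1=1 F2=0 -> F1&~F2 -> 1
  row 11 [1011]: F1=1 F2=0 -> F1&~F2 -> 1
  row 12 [1100]: F1=1 F2=0 -> F1&~F2 -> 1
  row 13 [1101]: F1=1 F2=0 -> F1&~F2 -> 1
  row 14 [1110]: F1=1 F2=0 -> F1&~F2 -> 1
  row 15 [1111]: F1=1 F2=0 -> F1&~F2 -> 1
Full result column, 4 rows per line (u,v fixed per line; w,z runs 00..11 left to right):
  rows 0-3 [u,v=00]: 0101  = hex 5
  rows 4-7 [u,v=01]: 0101  = hex 5
  rows 8-11 [u,v=10]: 1111  = hex F
  rows 12-15 [u,v=11]: 1111  = hex F
Counterexample vector (row 0 .. row 15) = 0101010111111111
Output column grouped in 4s = 0101 0101 1111 1111 = 0x55FF
Convert to decimal digit by digit (value = value*16 + digit):
  5 -> 5
  5*16 + 5 = 85
  85*16 + 15 (F) = 1375
  1375*16 + 15 (F) = 22015
Decimal = 22015

22015


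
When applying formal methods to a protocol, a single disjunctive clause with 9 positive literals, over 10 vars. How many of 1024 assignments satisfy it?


Step 1: Total=2^10=1024
Step 2: Unsat when all 9 false: 2^1=2
Step 3: Sat=1024-2=1022

1022


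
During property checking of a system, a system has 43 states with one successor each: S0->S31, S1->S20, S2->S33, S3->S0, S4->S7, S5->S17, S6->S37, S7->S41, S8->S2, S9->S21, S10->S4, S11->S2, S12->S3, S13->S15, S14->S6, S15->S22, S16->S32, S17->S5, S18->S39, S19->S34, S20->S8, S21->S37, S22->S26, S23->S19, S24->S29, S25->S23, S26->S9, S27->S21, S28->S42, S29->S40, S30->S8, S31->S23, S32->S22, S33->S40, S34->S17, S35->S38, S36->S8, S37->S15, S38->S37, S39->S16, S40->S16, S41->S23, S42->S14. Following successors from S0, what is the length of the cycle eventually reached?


Trace from S0 until a state repeats:
  S0 -> S31 -> S23 -> S19 -> S34 -> S17 -> S5 -> S17
S17 first seen at step 5, revisited at step 7.
Cycle length = 7 - 5 = 2

2


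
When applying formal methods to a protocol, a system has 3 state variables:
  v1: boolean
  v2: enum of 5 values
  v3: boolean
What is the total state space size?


State space = product of domain sizes of all variables.
Domain sizes:
  v1 (boolean): 2
  v2 (enum of 5 values): 5
  v3 (boolean): 2
Product = 2 * 5 * 2 = 20

20


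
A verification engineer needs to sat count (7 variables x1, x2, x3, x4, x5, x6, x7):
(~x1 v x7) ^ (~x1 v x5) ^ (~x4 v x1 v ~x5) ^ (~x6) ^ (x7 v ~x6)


CNF with 5 clauses over 7 vars (128 assignments).
An assignment satisfies CNF iff every clause has >=1 true literal.
Check each row (bits = x1,x2,x3,x4,x5,x6,x7; clause T/F shown):
  row 0 [0000000]: clauses=TTTTT -> 1
  row 1 [0000001]: clauses=TTTTT -> 1
  row 2 [0000010]: clauses=TTTFF -> 0
  row 3 [0000011]: clauses=TTTFT -> 0
  row 4 [0000100]: clauses=TTTTT -> 1
  (every remaining row is evaluated the same way; all 128 results are listed next)
Full result column, 8 rows per line (x1,x2,x3,x4 fixed per line; x5,x6,x7 runs 000..111 left to right):
  rows 0-7 [x1,x2,x3,x4=0000]: 11001100  (ones: 4)
  rows 8-15 [x1,x2,x3,x4=0001]: 11000000  (ones: 2)
  rows 16-23 [x1,x2,x3,x4=0010]: 11001100  (ones: 4)
  rows 24-31 [x1,x2,x3,x4=0011]: 11000000  (ones: 2)
  rows 32-39 [x1,x2,x3,x4=0100]: 11001100  (ones: 4)
  rows 40-47 [x1,x2,x3,x4=0101]: 11000000  (ones: 2)
  rows 48-55 [x1,x2,x3,x4=0110]: 11001100  (ones: 4)
  rows 56-63 [x1,x2,x3,x4=0111]: 11000000  (ones: 2)
  rows 64-71 [x1,x2,x3,x4=1000]: 00000100  (ones: 1)
  rows 72-79 [x1,x2,x3,x4=1001]: 00000100  (ones: 1)
  rows 80-87 [x1,x2,x3,x4=1010]: 00000100  (ones: 1)
  rows 88-95 [x1,x2,x3,x4=1011]: 00000100  (ones: 1)
  rows 96-103 [x1,x2,x3,x4=1100]: 00000100  (ones: 1)
  rows 104-111 [x1,x2,x3,x4=1101]: 00000100  (ones: 1)
  rows 112-119 [x1,x2,x3,x4=1110]: 00000100  (ones: 1)
  rows 120-127 [x1,x2,x3,x4=1111]: 00000100  (ones: 1)
Satisfying assignments = 4+2+4+2+4+2+4+2+1+1+1+1+1+1+1+1 = 32

32


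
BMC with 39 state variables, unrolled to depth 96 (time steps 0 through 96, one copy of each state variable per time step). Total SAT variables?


BMC unrolls to depth k, creating one copy of each state var for steps 0..k.
Step count = 96 + 1 = 97 (steps 0 through 96)
Vars per step = 39
Total = 39 * 97 = 3783

3783


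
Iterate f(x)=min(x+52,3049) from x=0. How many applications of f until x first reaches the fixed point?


Step 1: x=0, cap=3049, increment=52
Step 2: x grows by 52 each step until capped at 3049; fixed point is x=3049
Step 3: iterations = ceil(3049/52) = 59

59


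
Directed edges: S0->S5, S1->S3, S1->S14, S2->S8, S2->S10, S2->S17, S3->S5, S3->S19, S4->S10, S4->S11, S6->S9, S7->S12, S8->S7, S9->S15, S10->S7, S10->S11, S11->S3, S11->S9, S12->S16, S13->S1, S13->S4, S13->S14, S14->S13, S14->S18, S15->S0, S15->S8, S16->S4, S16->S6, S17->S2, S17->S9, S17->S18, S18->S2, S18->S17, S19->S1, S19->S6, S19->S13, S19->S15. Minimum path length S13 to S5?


BFS layer-by-layer from S13:
  dist 0: {S13}
  dist 1: {S1, S4, S14}
  dist 2: {S3, S10, S11, S18}
  dist 3: {S2, S5, S7, S9, S17, S19}
  -> S5 reached at distance 3
Shortest path length = 3

3


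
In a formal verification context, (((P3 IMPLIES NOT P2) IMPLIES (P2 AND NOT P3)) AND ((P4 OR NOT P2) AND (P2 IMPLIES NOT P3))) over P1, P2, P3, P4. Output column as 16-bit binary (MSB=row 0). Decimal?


Formula: (((P3 IMPLIES NOT P2) IMPLIES (P2 AND NOT P3)) AND ((P4 OR NOT P2) AND (P2 IMPLIES NOT P3))) over P1, P2, P3, P4 (16 rows)
Evaluate each row (bits = P1,P2,P3,P4, MSB first):
  row 0 [0000]: (((0 IMPLIES NOT 0) IMPLIES (0 AND NOT 0)) AND ((0 OR NOT 0) AND (0 IMPLIES NOT 0))) -> 0
  row 1 [0001]: (((0 IMPLIES NOT 0) IMPLIES (0 AND NOT 0)) AND ((1 OR NOT 0) AND (0 IMPLIES NOT 0))) -> 0
  row 2 [0010]: (((1 IMPLIES NOT 0) IMPLIES (0 AND NOT 1)) AND ((0 OR NOT 0) AND (0 IMPLIES NOT 1))) -> 0
  row 3 [0011]: (((1 IMPLIES NOT 0) IMPLIES (0 AND NOT 1)) AND ((1 OR NOT 0) AND (0 IMPLIES NOT 1))) -> 0
  row 4 [0100]: (((0 IMPLIES NOT 1) IMPLIES (1 AND NOT 0)) AND ((0 OR NOT 1) AND (1 IMPLIES NOT 0))) -> 0
  row 5 [0101]: (((0 IMPLIES NOT 1) IMPLIES (1 AND NOT 0)) AND ((1 OR NOT 1) AND (1 IMPLIES NOT 0))) -> 1
  row 6 [0110]: (((1 IMPLIES NOT 1) IMPLIES (1 AND NOT 1)) AND ((0 OR NOT 1) AND (1 IMPLIES NOT 1))) -> 0
  row 7 [0111]: (((1 IMPLIES NOT 1) IMPLIES (1 AND NOT 1)) AND ((1 OR NOT 1) AND (1 IMPLIES NOT 1))) -> 0
  row 8 [1000]: (((0 IMPLIES NOT 0) IMPLIES (0 AND NOT 0)) AND ((0 OR NOT 0) AND (0 IMPLIES NOT 0))) -> 0
  row 9 [1001]: (((0 IMPLIES NOT 0) IMPLIES (0 AND NOT 0)) AND ((1 OR NOT 0) AND (0 IMPLIES NOT 0))) -> 0
  row 10 [1010]: (((1 IMPLIES NOT 0) IMPLIES (0 AND NOT 1)) AND ((0 OR NOT 0) AND (0 IMPLIES NOT 1))) -> 0
  row 11 [1011]: (((1 IMPLIES NOT 0) IMPLIES (0 AND NOT 1)) AND ((1 OR NOT 0) AND (0 IMPLIES NOT 1))) -> 0
  row 12 [1100]: (((0 IMPLIES NOT 1) IMPLIES (1 AND NOT 0)) AND ((0 OR NOT 1) AND (1 IMPLIES NOT 0))) -> 0
  row 13 [1101]: (((0 IMPLIES NOT 1) IMPLIES (1 AND NOT 0)) AND ((1 OR NOT 1) AND (1 IMPLIES NOT 0))) -> 1
  row 14 [1110]: (((1 IMPLIES NOT 1) IMPLIES (1 AND NOT 1)) AND ((0 OR NOT 1) AND (1 IMPLIES NOT 1))) -> 0
  row 15 [1111]: (((1 IMPLIES NOT 1) IMPLIES (1 AND NOT 1)) AND ((1 OR NOT 1) AND (1 IMPLIES NOT 1))) -> 0
Full result column, 4 rows per line (P1,P2 fixed per line; P3,P4 runs 00..11 left to right):
  rows 0-3 [P1,P2=00]: 0000  = hex 0
  rows 4-7 [P1,P2=01]: 0100  = hex 4
  rows 8-11 [P1,P2=10]: 0000  = hex 0
  rows 12-15 [P1,P2=11]: 0100  = hex 4
Output column (row 0 .. row 15) = 0000010000000100
Output column grouped in 4s = 0000 0100 0000 0100 = 0x0404
Convert to decimal digit by digit (value = value*16 + digit):
  0 -> 0
  0*16 + 4 = 4
  4*16 + 0 = 64
  64*16 + 4 = 1028
Decimal = 1028

1028


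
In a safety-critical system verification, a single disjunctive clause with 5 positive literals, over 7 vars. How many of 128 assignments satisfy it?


Step 1: Total=2^7=128
Step 2: Unsat when all 5 false: 2^2=4
Step 3: Sat=128-4=124

124


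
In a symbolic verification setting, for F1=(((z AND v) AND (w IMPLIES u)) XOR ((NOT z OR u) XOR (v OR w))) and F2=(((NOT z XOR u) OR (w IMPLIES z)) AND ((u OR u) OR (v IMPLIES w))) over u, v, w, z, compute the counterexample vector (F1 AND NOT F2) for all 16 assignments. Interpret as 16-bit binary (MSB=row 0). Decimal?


F1 = (((z AND v) AND (w IMPLIES u)) XOR ((NOT z OR u) XOR (v OR w)))
F2 = (((NOT z XOR u) OR (w IMPLIES z)) AND ((u OR u) OR (v IMPLIES w)))
Counterexample to F1=>F2 is where F1=1 and F2=0.
Evaluate each row (bits = u,v,w,z, MSB first):
  row 0 [0000]: F1=1 F2=1 -> F1&~F2 -> 0
  row 1 [0001]: F1=0 F2=1 -> F1&~F2 -> 0
  row 2 [0010]: F1=0 F2=1 -> F1&~F2 -> 0
  row 3 [0011]: F1=1 F2=1 -> F1&~F2 -> 0
  row 4 [0100]: F1=0 F2=0 -> F1&~F2 -> 0
  row 5 [0101]: F1=0 F2=0 -> F1&~F2 -> 0
  row 6 [0110]: F1=0 F2=1 -> F1&~F2 -> 0
  row 7 [0111]: F1=1 F2=1 -> F1&~F2 -> 0
  row 8 [1000]: F1=1 F2=1 -> F1&~F2 -> 0
  row 9 [1001]: F1=1 F2=1 -> F1&~F2 -> 0
  row 10 [1010]: F1=0 F2=0 -> F1&~F2 -> 0
  row 11 [1011]: F1=0 F2=1 -> F1&~F2 -> 0
  row 12 [1100]: F1=0 F2=1 -> F1&~F2 -> 0
  row 13 [1101]: F1=1 F2=1 -> F1&~F2 -> 0
  row 14 [1110]: F1=0 F2=0 -> F1&~F2 -> 0
  row 15 [1111]: F1=1 F2=1 -> F1&~F2 -> 0
Full result column, 4 rows per line (u,v fixed per line; w,z runs 00..11 left to right):
  rows 0-3 [u,v=00]: 0000  = hex 0
  rows 4-7 [u,v=01]: 0000  = hex 0
  rows 8-11 [u,v=10]: 0000  = hex 0
  rows 12-15 [u,v=11]: 0000  = hex 0
Counterexample vector (row 0 .. row 15) = 0000000000000000
Output column grouped in 4s = 0000 0000 0000 0000 = 0x0000
Convert to decimal digit by digit (value = value*16 + digit):
  0 -> 0
  0*16 + 0 = 0
  0*16 + 0 = 0
  0*16 + 0 = 0
Decimal = 0

0


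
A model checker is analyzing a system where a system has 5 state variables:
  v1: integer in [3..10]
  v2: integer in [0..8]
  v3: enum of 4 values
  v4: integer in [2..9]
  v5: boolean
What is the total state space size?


State space = product of domain sizes of all variables.
Domain sizes:
  v1 (integer in [3..10]): 8
  v2 (integer in [0..8]): 9
  v3 (enum of 4 values): 4
  v4 (integer in [2..9]): 8
  v5 (boolean): 2
Product = 8 * 9 * 4 * 8 * 2 = 4608

4608


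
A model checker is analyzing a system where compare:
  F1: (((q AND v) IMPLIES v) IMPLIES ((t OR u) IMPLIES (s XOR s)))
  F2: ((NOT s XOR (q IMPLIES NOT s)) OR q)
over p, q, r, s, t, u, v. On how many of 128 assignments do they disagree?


F1 = (((q AND v) IMPLIES v) IMPLIES ((t OR u) IMPLIES (s XOR s)))
F2 = ((NOT s XOR (q IMPLIES NOT s)) OR q)
Evaluate both on each of 128 rows (bits = p,q,r,s,t,u,v):
  row 0 [0000000]: F1=1 F2=0 (differ) -> 1
  row 1 [0000001]: F1=1 F2=0 (differ) -> 1
  row 2 [0000010]: F1=0 F2=0 -> 0
  row 3 [0000011]: F1=0 F2=0 -> 0
  row 4 [0000100]: F1=0 F2=0 -> 0
  (every remaining row is evaluated the same way; all 128 results are listed next)
Full result column, 8 rows per line (p,q,r,s fixed per line; t,u,v runs 000..111 left to right):
  rows 0-7 [p,q,r,s=0000]: 11000000  (ones: 2)
  rows 8-15 [p,q,r,s=0001]: 00111111  (ones: 6)
  rows 16-23 [p,q,r,s=0010]: 11000000  (ones: 2)
  rows 24-31 [p,q,r,s=0011]: 00111111  (ones: 6)
  rows 32-39 [p,q,r,s=0100]: 00111111  (ones: 6)
  rows 40-47 [p,q,r,s=0101]: 00111111  (ones: 6)
  rows 48-55 [p,q,r,s=0110]: 00111111  (ones: 6)
  rows 56-63 [p,q,r,s=0111]: 00111111  (ones: 6)
  rows 64-71 [p,q,r,s=1000]: 11000000  (ones: 2)
  rows 72-79 [p,q,r,s=1001]: 00111111  (ones: 6)
  rows 80-87 [p,q,r,s=1010]: 11000000  (ones: 2)
  rows 88-95 [p,q,r,s=1011]: 00111111  (ones: 6)
  rows 96-103 [p,q,r,s=1100]: 00111111  (ones: 6)
  rows 104-111 [p,q,r,s=1101]: 00111111  (ones: 6)
  rows 112-119 [p,q,r,s=1110]: 00111111  (ones: 6)
  rows 120-127 [p,q,r,s=1111]: 00111111  (ones: 6)
Disagreements = 2+6+2+6+6+6+6+6+2+6+2+6+6+6+6+6 = 80

80


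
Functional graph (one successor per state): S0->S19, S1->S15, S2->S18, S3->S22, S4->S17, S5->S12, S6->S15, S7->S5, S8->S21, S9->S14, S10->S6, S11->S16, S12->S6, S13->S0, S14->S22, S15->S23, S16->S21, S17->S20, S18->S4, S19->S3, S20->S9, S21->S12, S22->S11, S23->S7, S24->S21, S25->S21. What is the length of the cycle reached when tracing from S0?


Trace from S0 until a state repeats:
  S0 -> S19 -> S3 -> S22 -> S11 -> S16 -> S21 -> S12 -> S6 -> S15 -> S23 -> S7 -> S5 -> S12
S12 first seen at step 7, revisited at step 13.
Cycle length = 13 - 7 = 6

6


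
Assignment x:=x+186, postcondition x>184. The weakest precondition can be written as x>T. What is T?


Formula: wp(x:=E, P) = P[E/x] (substitute E for x in postcondition)
Step 1: Postcondition: x>184
Step 2: Substitute x+186 for x: x+186>184
Step 3: Solve for x: x > 184-186 = -2

-2


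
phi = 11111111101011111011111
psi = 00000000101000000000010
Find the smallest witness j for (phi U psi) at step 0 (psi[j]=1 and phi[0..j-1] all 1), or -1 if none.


(phi U psi) at 0: need smallest j with psi[j]=1 and phi[i]=1 for all i in [0,j).
Scan from step 0:
  step 0: phi=1, psi=0 -> continue
  step 1: phi=1, psi=0 -> continue
  step 2: phi=1, psi=0 -> continue
  step 3: phi=1, psi=0 -> continue
  step 8: psi=1 and phi held for [0,8) -> witness found
Witness step = 8

8


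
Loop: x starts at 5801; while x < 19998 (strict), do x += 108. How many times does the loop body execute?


Step 1: x goes from 5801 toward 19998 by 108; the body runs while x<19998, so iterations = ceil((bound-start)/step)
Step 2: Distance=14197
Step 3: ceil(14197/108)=132

132


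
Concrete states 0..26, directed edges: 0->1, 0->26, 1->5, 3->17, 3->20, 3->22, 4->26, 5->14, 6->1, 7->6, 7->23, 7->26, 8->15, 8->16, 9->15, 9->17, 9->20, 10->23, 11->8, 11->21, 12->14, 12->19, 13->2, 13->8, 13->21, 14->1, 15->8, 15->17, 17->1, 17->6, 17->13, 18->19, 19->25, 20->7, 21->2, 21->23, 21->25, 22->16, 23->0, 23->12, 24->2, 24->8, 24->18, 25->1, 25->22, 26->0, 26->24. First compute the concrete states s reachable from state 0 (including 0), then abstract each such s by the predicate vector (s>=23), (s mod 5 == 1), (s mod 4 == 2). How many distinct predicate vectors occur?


BFS from 0:
Concrete reachable: {0, 1, 2, 5, 6, 8, 12, 13, 14, 15, 16, 17, 18, 19, 21, 22, 23, 24, 25, 26}
Abstract via predicates (s>=23), (s mod 5 == 1), (s mod 4 == 2):
  (0,0,0) <- {0, 5, 8, 12, 13, 15, 17, 19}
  (0,0,1) <- {2, 14, 18, 22}
  (0,1,0) <- {1, 16, 21}
  (0,1,1) <- {6}
  (1,0,0) <- {23, 24, 25}
  (1,1,1) <- {26}
Distinct abstract states = 6

6


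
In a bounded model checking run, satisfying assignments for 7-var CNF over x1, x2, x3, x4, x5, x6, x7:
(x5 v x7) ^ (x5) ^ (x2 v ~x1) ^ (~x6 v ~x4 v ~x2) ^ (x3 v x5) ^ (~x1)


CNF with 6 clauses over 7 vars (128 assignments).
An assignment satisfies CNF iff every clause has >=1 true literal.
Check each row (bits = x1,x2,x3,x4,x5,x6,x7; clause T/F shown):
  row 0 [0000000]: clauses=FFTTFT -> 0
  row 1 [0000001]: clauses=TFTTFT -> 0
  row 2 [0000010]: clauses=FFTTFT -> 0
  row 3 [0000011]: clauses=TFTTFT -> 0
  row 4 [0000100]: clauses=TTTTTT -> 1
  (every remaining row is evaluated the same way; all 128 results are listed next)
Full result column, 8 rows per line (x1,x2,x3,x4 fixed per line; x5,x6,x7 runs 000..111 left to right):
  rows 0-7 [x1,x2,x3,x4=0000]: 00001111  (ones: 4)
  rows 8-15 [x1,x2,x3,x4=0001]: 00001111  (ones: 4)
  rows 16-23 [x1,x2,x3,x4=0010]: 00001111  (ones: 4)
  rows 24-31 [x1,x2,x3,x4=0011]: 00001111  (ones: 4)
  rows 32-39 [x1,x2,x3,x4=0100]: 00001111  (ones: 4)
  rows 40-47 [x1,x2,x3,x4=0101]: 00001100  (ones: 2)
  rows 48-55 [x1,x2,x3,x4=0110]: 00001111  (ones: 4)
  rows 56-63 [x1,x2,x3,x4=0111]: 00001100  (ones: 2)
  rows 64-71 [x1,x2,x3,x4=1000]: 00000000  (ones: 0)
  rows 72-79 [x1,x2,x3,x4=1001]: 00000000  (ones: 0)
  rows 80-87 [x1,x2,x3,x4=1010]: 00000000  (ones: 0)
  rows 88-95 [x1,x2,x3,x4=1011]: 00000000  (ones: 0)
  rows 96-103 [x1,x2,x3,x4=1100]: 00000000  (ones: 0)
  rows 104-111 [x1,x2,x3,x4=1101]: 00000000  (ones: 0)
  rows 112-119 [x1,x2,x3,x4=1110]: 00000000  (ones: 0)
  rows 120-127 [x1,x2,x3,x4=1111]: 00000000  (ones: 0)
Satisfying assignments = 4+4+4+4+4+2+4+2+0+0+0+0+0+0+0+0 = 28

28


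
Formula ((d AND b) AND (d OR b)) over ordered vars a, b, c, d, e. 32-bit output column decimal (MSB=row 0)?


Formula: ((d AND b) AND (d OR b)) over a, b, c, d, e (32 rows)
Evaluate each row (bits = a,b,c,d,e, MSB first):
  row 0 [00000]: ((0 AND 0) AND (0 OR 0)) -> 0
  row 1 [00001]: ((0 AND 0) AND (0 OR 0)) -> 0
  row 2 [00010]: ((1 AND 0) AND (1 OR 0)) -> 0
  row 3 [00011]: ((1 AND 0) AND (1 OR 0)) -> 0
  row 4 [00100]: ((0 AND 0) AND (0 OR 0)) -> 0
  row 5 [00101]: ((0 AND 0) AND (0 OR 0)) -> 0
  row 6 [00110]: ((1 AND 0) AND (1 OR 0)) -> 0
  row 7 [00111]: ((1 AND 0) AND (1 OR 0)) -> 0
  row 8 [01000]: ((0 AND 1) AND (0 OR 1)) -> 0
  row 9 [01001]: ((0 AND 1) AND (0 OR 1)) -> 0
  row 10 [01010]: ((1 AND 1) AND (1 OR 1)) -> 1
  row 11 [01011]: ((1 AND 1) AND (1 OR 1)) -> 1
  row 12 [01100]: ((0 AND 1) AND (0 OR 1)) -> 0
  row 13 [01101]: ((0 AND 1) AND (0 OR 1)) -> 0
  row 14 [01110]: ((1 AND 1) AND (1 OR 1)) -> 1
  row 15 [01111]: ((1 AND 1) AND (1 OR 1)) -> 1
  row 16 [10000]: ((0 AND 0) AND (0 OR 0)) -> 0
  row 17 [10001]: ((0 AND 0) AND (0 OR 0)) -> 0
  row 18 [10010]: ((1 AND 0) AND (1 OR 0)) -> 0
  row 19 [10011]: ((1 AND 0) AND (1 OR 0)) -> 0
  row 20 [10100]: ((0 AND 0) AND (0 OR 0)) -> 0
  row 21 [10101]: ((0 AND 0) AND (0 OR 0)) -> 0
  row 22 [10110]: ((1 AND 0) AND (1 OR 0)) -> 0
  row 23 [10111]: ((1 AND 0) AND (1 OR 0)) -> 0
  row 24 [11000]: ((0 AND 1) AND (0 OR 1)) -> 0
  row 25 [11001]: ((0 AND 1) AND (0 OR 1)) -> 0
  row 26 [11010]: ((1 AND 1) AND (1 OR 1)) -> 1
  row 27 [11011]: ((1 AND 1) AND (1 OR 1)) -> 1
  row 28 [11100]: ((0 AND 1) AND (0 OR 1)) -> 0
  row 29 [11101]: ((0 AND 1) AND (0 OR 1)) -> 0
  row 30 [11110]: ((1 AND 1) AND (1 OR 1)) -> 1
  row 31 [11111]: ((1 AND 1) AND (1 OR 1)) -> 1
Full result column, 4 rows per line (a,b,c fixed per line; d,e runs 00..11 left to right):
  rows 0-3 [a,b,c=000]: 0000  = hex 0
  rows 4-7 [a,b,c=001]: 0000  = hex 0
  rows 8-11 [a,b,c=010]: 0011  = hex 3
  rows 12-15 [a,b,c=011]: 0011  = hex 3
  rows 16-19 [a,b,c=100]: 0000  = hex 0
  rows 20-23 [a,b,c=101]: 0000  = hex 0
  rows 24-27 [a,b,c=110]: 0011  = hex 3
  rows 28-31 [a,b,c=111]: 0011  = hex 3
Output column (row 0 .. row 31) = 00000000001100110000000000110011
Output column grouped in 4s = 0000 0000 0011 0011 0000 0000 0011 0011 = 0x00330033
Convert to decimal digit by digit (value = value*16 + digit):
  0 -> 0
  0*16 + 0 = 0
  0*16 + 3 = 3
  3*16 + 3 = 51
  51*16 + 0 = 816
  816*16 + 0 = 13056
  13056*16 + 3 = 208899
  208899*16 + 3 = 3342387
Decimal = 3342387

3342387


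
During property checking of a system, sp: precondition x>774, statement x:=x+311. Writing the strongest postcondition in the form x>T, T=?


Formula: sp(P, x:=E) = exists old_x. (x = E[old_x/x]) AND P[old_x/x] (old_x is the value of x before the assignment; eliminate old_x by solving x = E[old_x/x] for old_x)
Step 1: Precondition P: x>774, i.e. old_x > 774
Step 2: Assignment gives x = old_x + 311, so old_x = x - 311
Step 3: Substitute into P: x - 311 > 774
Step 4: Simplify: x > 774+311 = 1085

1085


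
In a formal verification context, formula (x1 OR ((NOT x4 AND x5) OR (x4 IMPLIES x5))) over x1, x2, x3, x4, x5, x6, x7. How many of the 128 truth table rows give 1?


Formula: (x1 OR ((NOT x4 AND x5) OR (x4 IMPLIES x5))) over 7 vars (128 rows)
Evaluate each row (x1, x2, x3, x4, x5, x6, x7 as bits, MSB first):
  row 0 [0000000]: (0 OR ((NOT 0 AND 0) OR (0 IMPLIES 0))) -> 1
  row 1 [0000001]: (0 OR ((NOT 0 AND 0) OR (0 IMPLIES 0))) -> 1
  row 2 [0000010]: (0 OR ((NOT 0 AND 0) OR (0 IMPLIES 0))) -> 1
  row 3 [0000011]: (0 OR ((NOT 0 AND 0) OR (0 IMPLIES 0))) -> 1
  row 4 [0000100]: (0 OR ((NOT 0 AND 1) OR (0 IMPLIES 1))) -> 1
  (every remaining row is evaluated the same way; all 128 results are listed next)
Full result column, 8 rows per line (x1,x2,x3,x4 fixed per line; x5,x6,x7 runs 000..111 left to right):
  rows 0-7 [x1,x2,x3,x4=0000]: 11111111  (ones: 8)
  rows 8-15 [x1,x2,x3,x4=0001]: 00001111  (ones: 4)
  rows 16-23 [x1,x2,x3,x4=0010]: 11111111  (ones: 8)
  rows 24-31 [x1,x2,x3,x4=0011]: 00001111  (ones: 4)
  rows 32-39 [x1,x2,x3,x4=0100]: 11111111  (ones: 8)
  rows 40-47 [x1,x2,x3,x4=0101]: 00001111  (ones: 4)
  rows 48-55 [x1,x2,x3,x4=0110]: 11111111  (ones: 8)
  rows 56-63 [x1,x2,x3,x4=0111]: 00001111  (ones: 4)
  rows 64-71 [x1,x2,x3,x4=1000]: 11111111  (ones: 8)
  rows 72-79 [x1,x2,x3,x4=1001]: 11111111  (ones: 8)
  rows 80-87 [x1,x2,x3,x4=1010]: 11111111  (ones: 8)
  rows 88-95 [x1,x2,x3,x4=1011]: 11111111  (ones: 8)
  rows 96-103 [x1,x2,x3,x4=1100]: 11111111  (ones: 8)
  rows 104-111 [x1,x2,x3,x4=1101]: 11111111  (ones: 8)
  rows 112-119 [x1,x2,x3,x4=1110]: 11111111  (ones: 8)
  rows 120-127 [x1,x2,x3,x4=1111]: 11111111  (ones: 8)
Count of 1-rows = 8+4+8+4+8+4+8+4+8+8+8+8+8+8+8+8 = 112

112


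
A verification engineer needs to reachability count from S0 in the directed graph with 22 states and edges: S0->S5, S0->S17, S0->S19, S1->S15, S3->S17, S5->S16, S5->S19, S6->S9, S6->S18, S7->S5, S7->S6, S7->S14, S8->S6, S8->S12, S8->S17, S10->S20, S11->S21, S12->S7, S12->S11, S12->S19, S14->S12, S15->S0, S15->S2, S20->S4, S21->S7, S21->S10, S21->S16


BFS from S0:
  layer 0: {S0}
  layer 1: {S5, S17, S19}
  layer 2: {S16}
Reachable set: {S0, S5, S16, S17, S19}
Count = 5

5


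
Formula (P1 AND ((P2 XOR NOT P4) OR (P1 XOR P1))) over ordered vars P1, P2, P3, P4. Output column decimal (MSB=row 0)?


Formula: (P1 AND ((P2 XOR NOT P4) OR (P1 XOR P1))) over P1, P2, P3, P4 (16 rows)
Evaluate each row (bits = P1,P2,P3,P4, MSB first):
  row 0 [0000]: (0 AND ((0 XOR NOT 0) OR (0 XOR 0))) -> 0
  row 1 [0001]: (0 AND ((0 XOR NOT 1) OR (0 XOR 0))) -> 0
  row 2 [0010]: (0 AND ((0 XOR NOT 0) OR (0 XOR 0))) -> 0
  row 3 [0011]: (0 AND ((0 XOR NOT 1) OR (0 XOR 0))) -> 0
  row 4 [0100]: (0 AND ((1 XOR NOT 0) OR (0 XOR 0))) -> 0
  row 5 [0101]: (0 AND ((1 XOR NOT 1) OR (0 XOR 0))) -> 0
  row 6 [0110]: (0 AND ((1 XOR NOT 0) OR (0 XOR 0))) -> 0
  row 7 [0111]: (0 AND ((1 XOR NOT 1) OR (0 XOR 0))) -> 0
  row 8 [1000]: (1 AND ((0 XOR NOT 0) OR (1 XOR 1))) -> 1
  row 9 [1001]: (1 AND ((0 XOR NOT 1) OR (1 XOR 1))) -> 0
  row 10 [1010]: (1 AND ((0 XOR NOT 0) OR (1 XOR 1))) -> 1
  row 11 [1011]: (1 AND ((0 XOR NOT 1) OR (1 XOR 1))) -> 0
  row 12 [1100]: (1 AND ((1 XOR NOT 0) OR (1 XOR 1))) -> 0
  row 13 [1101]: (1 AND ((1 XOR NOT 1) OR (1 XOR 1))) -> 1
  row 14 [1110]: (1 AND ((1 XOR NOT 0) OR (1 XOR 1))) -> 0
  row 15 [1111]: (1 AND ((1 XOR NOT 1) OR (1 XOR 1))) -> 1
Full result column, 4 rows per line (P1,P2 fixed per line; P3,P4 runs 00..11 left to right):
  rows 0-3 [P1,P2=00]: 0000  = hex 0
  rows 4-7 [P1,P2=01]: 0000  = hex 0
  rows 8-11 [P1,P2=10]: 1010  = hex A
  rows 12-15 [P1,P2=11]: 0101  = hex 5
Output column (row 0 .. row 15) = 0000000010100101
Output column grouped in 4s = 0000 0000 1010 0101 = 0x00A5
Convert to decimal digit by digit (value = value*16 + digit):
  0 -> 0
  0*16 + 0 = 0
  0*16 + 10 (A) = 10
  10*16 + 5 = 165
Decimal = 165

165
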